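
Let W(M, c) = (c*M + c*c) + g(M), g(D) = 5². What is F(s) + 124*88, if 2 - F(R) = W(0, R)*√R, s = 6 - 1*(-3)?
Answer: 10596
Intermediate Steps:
s = 9 (s = 6 + 3 = 9)
g(D) = 25
W(M, c) = 25 + c² + M*c (W(M, c) = (c*M + c*c) + 25 = (M*c + c²) + 25 = (c² + M*c) + 25 = 25 + c² + M*c)
F(R) = 2 - √R*(25 + R²) (F(R) = 2 - (25 + R² + 0*R)*√R = 2 - (25 + R² + 0)*√R = 2 - (25 + R²)*√R = 2 - √R*(25 + R²))
F(s) + 124*88 = (2 - √9*(25 + 9²)) + 124*88 = (2 - 1*3*(25 + 81)) + 10912 = (2 - 1*3*106) + 10912 = (2 - 318) + 10912 = -316 + 10912 = 10596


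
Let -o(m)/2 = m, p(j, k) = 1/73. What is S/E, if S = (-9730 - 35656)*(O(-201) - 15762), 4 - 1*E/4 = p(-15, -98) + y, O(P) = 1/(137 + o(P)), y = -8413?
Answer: 1279446484483/60215120 ≈ 21248.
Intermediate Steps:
p(j, k) = 1/73
o(m) = -2*m
O(P) = 1/(137 - 2*P)
E = 2457760/73 (E = 16 - 4*(1/73 - 8413) = 16 - 4*(-614148/73) = 16 + 2456592/73 = 2457760/73 ≈ 33668.)
S = 35053328342/49 (S = (-9730 - 35656)*(-1/(-137 + 2*(-201)) - 15762) = -45386*(-1/(-137 - 402) - 15762) = -45386*(-1/(-539) - 15762) = -45386*(-1*(-1/539) - 15762) = -45386*(1/539 - 15762) = -45386*(-8495717/539) = 35053328342/49 ≈ 7.1537e+8)
S/E = 35053328342/(49*(2457760/73)) = (35053328342/49)*(73/2457760) = 1279446484483/60215120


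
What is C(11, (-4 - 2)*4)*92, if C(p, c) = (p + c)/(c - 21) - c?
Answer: 100556/45 ≈ 2234.6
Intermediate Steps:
C(p, c) = -c + (c + p)/(-21 + c) (C(p, c) = (c + p)/(-21 + c) - c = -c + (c + p)/(-21 + c))
C(11, (-4 - 2)*4)*92 = ((11 - ((-4 - 2)*4)**2 + 22*((-4 - 2)*4))/(-21 + (-4 - 2)*4))*92 = ((11 - (-6*4)**2 + 22*(-6*4))/(-21 - 6*4))*92 = ((11 - 1*(-24)**2 + 22*(-24))/(-21 - 24))*92 = ((11 - 1*576 - 528)/(-45))*92 = -(11 - 576 - 528)/45*92 = -1/45*(-1093)*92 = (1093/45)*92 = 100556/45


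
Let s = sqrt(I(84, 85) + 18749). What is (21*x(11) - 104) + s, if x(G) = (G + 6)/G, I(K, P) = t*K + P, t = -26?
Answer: -787/11 + 15*sqrt(74) ≈ 57.489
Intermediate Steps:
I(K, P) = P - 26*K (I(K, P) = -26*K + P = P - 26*K)
x(G) = (6 + G)/G
s = 15*sqrt(74) (s = sqrt((85 - 26*84) + 18749) = sqrt((85 - 2184) + 18749) = sqrt(-2099 + 18749) = sqrt(16650) = 15*sqrt(74) ≈ 129.03)
(21*x(11) - 104) + s = (21*((6 + 11)/11) - 104) + 15*sqrt(74) = (21*((1/11)*17) - 104) + 15*sqrt(74) = (21*(17/11) - 104) + 15*sqrt(74) = (357/11 - 104) + 15*sqrt(74) = -787/11 + 15*sqrt(74)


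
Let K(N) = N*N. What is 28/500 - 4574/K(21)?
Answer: -568663/55125 ≈ -10.316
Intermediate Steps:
K(N) = N**2
28/500 - 4574/K(21) = 28/500 - 4574/(21**2) = 28*(1/500) - 4574/441 = 7/125 - 4574*1/441 = 7/125 - 4574/441 = -568663/55125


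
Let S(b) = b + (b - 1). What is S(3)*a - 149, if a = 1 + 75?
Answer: 231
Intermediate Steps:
S(b) = -1 + 2*b (S(b) = b + (-1 + b) = -1 + 2*b)
a = 76
S(3)*a - 149 = (-1 + 2*3)*76 - 149 = (-1 + 6)*76 - 149 = 5*76 - 149 = 380 - 149 = 231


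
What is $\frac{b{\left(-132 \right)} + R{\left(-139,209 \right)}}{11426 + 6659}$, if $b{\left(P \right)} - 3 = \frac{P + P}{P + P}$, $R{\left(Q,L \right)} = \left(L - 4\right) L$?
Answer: $\frac{42849}{18085} \approx 2.3693$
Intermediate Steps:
$R{\left(Q,L \right)} = L \left(-4 + L\right)$ ($R{\left(Q,L \right)} = \left(-4 + L\right) L = L \left(-4 + L\right)$)
$b{\left(P \right)} = 4$ ($b{\left(P \right)} = 3 + \frac{P + P}{P + P} = 3 + \frac{2 P}{2 P} = 3 + 2 P \frac{1}{2 P} = 3 + 1 = 4$)
$\frac{b{\left(-132 \right)} + R{\left(-139,209 \right)}}{11426 + 6659} = \frac{4 + 209 \left(-4 + 209\right)}{11426 + 6659} = \frac{4 + 209 \cdot 205}{18085} = \left(4 + 42845\right) \frac{1}{18085} = 42849 \cdot \frac{1}{18085} = \frac{42849}{18085}$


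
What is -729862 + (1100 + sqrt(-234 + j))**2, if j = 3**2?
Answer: 479913 + 33000*I ≈ 4.7991e+5 + 33000.0*I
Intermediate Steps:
j = 9
-729862 + (1100 + sqrt(-234 + j))**2 = -729862 + (1100 + sqrt(-234 + 9))**2 = -729862 + (1100 + sqrt(-225))**2 = -729862 + (1100 + 15*I)**2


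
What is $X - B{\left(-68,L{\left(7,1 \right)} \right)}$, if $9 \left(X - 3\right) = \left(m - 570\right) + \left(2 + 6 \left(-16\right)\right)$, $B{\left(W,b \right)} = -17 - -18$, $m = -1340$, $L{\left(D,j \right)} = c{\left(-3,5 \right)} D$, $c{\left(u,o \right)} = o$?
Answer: $- \frac{662}{3} \approx -220.67$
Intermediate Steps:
$L{\left(D,j \right)} = 5 D$
$B{\left(W,b \right)} = 1$ ($B{\left(W,b \right)} = -17 + 18 = 1$)
$X = - \frac{659}{3}$ ($X = 3 + \frac{\left(-1340 - 570\right) + \left(2 + 6 \left(-16\right)\right)}{9} = 3 + \frac{-1910 + \left(2 - 96\right)}{9} = 3 + \frac{-1910 - 94}{9} = 3 + \frac{1}{9} \left(-2004\right) = 3 - \frac{668}{3} = - \frac{659}{3} \approx -219.67$)
$X - B{\left(-68,L{\left(7,1 \right)} \right)} = - \frac{659}{3} - 1 = - \frac{662}{3}$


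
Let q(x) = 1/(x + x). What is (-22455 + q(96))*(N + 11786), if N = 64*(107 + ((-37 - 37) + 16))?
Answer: -10722349833/32 ≈ -3.3507e+8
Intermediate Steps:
q(x) = 1/(2*x)
N = 3136 (N = 64*(107 + (-74 + 16)) = 64*(107 - 58) = 64*49 = 3136)
(-22455 + q(96))*(N + 11786) = (-22455 + (1/2)/96)*(3136 + 11786) = (-22455 + (1/2)*(1/96))*14922 = (-22455 + 1/192)*14922 = -4311359/192*14922 = -10722349833/32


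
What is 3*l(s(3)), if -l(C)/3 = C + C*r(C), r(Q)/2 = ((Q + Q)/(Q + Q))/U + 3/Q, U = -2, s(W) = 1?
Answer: -54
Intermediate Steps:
r(Q) = -1 + 6/Q (r(Q) = 2*(((Q + Q)/(Q + Q))/(-2) + 3/Q) = 2*(((2*Q)/((2*Q)))*(-1/2) + 3/Q) = 2*(((2*Q)*(1/(2*Q)))*(-1/2) + 3/Q) = 2*(1*(-1/2) + 3/Q) = 2*(-1/2 + 3/Q) = -1 + 6/Q)
l(C) = -18 (l(C) = -3*(C + C*((6 - C)/C)) = -3*(C + (6 - C)) = -3*6 = -18)
3*l(s(3)) = 3*(-18) = -54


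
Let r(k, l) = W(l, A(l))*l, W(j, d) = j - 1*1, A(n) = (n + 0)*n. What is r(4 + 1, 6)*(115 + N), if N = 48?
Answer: 4890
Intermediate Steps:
A(n) = n² (A(n) = n*n = n²)
W(j, d) = -1 + j (W(j, d) = j - 1 = -1 + j)
r(k, l) = l*(-1 + l) (r(k, l) = (-1 + l)*l = l*(-1 + l))
r(4 + 1, 6)*(115 + N) = (6*(-1 + 6))*(115 + 48) = (6*5)*163 = 30*163 = 4890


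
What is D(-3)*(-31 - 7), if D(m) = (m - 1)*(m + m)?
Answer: -912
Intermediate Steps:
D(m) = 2*m*(-1 + m) (D(m) = (-1 + m)*(2*m) = 2*m*(-1 + m))
D(-3)*(-31 - 7) = (2*(-3)*(-1 - 3))*(-31 - 7) = (2*(-3)*(-4))*(-38) = 24*(-38) = -912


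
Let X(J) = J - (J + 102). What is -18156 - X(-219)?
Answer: -18054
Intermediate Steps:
X(J) = -102 (X(J) = J - (102 + J) = J + (-102 - J) = -102)
-18156 - X(-219) = -18156 - 1*(-102) = -18156 + 102 = -18054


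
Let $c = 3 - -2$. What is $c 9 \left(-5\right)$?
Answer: $-225$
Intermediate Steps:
$c = 5$ ($c = 3 + 2 = 5$)
$c 9 \left(-5\right) = 5 \cdot 9 \left(-5\right) = 45 \left(-5\right) = -225$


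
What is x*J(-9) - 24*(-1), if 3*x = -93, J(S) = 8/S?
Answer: 464/9 ≈ 51.556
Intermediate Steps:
x = -31 (x = (⅓)*(-93) = -31)
x*J(-9) - 24*(-1) = -248/(-9) - 24*(-1) = -248*(-1)/9 + 24 = -31*(-8/9) + 24 = 248/9 + 24 = 464/9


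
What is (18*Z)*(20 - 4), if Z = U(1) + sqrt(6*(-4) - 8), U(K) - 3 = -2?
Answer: 288 + 1152*I*sqrt(2) ≈ 288.0 + 1629.2*I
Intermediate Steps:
U(K) = 1 (U(K) = 3 - 2 = 1)
Z = 1 + 4*I*sqrt(2) (Z = 1 + sqrt(6*(-4) - 8) = 1 + sqrt(-24 - 8) = 1 + sqrt(-32) = 1 + 4*I*sqrt(2) ≈ 1.0 + 5.6569*I)
(18*Z)*(20 - 4) = (18*(1 + 4*I*sqrt(2)))*(20 - 4) = (18 + 72*I*sqrt(2))*16 = 288 + 1152*I*sqrt(2)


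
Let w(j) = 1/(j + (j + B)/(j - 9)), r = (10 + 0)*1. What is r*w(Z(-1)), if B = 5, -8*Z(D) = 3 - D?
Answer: -380/37 ≈ -10.270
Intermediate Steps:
Z(D) = -3/8 + D/8 (Z(D) = -(3 - D)/8 = -3/8 + D/8)
r = 10 (r = 10*1 = 10)
w(j) = 1/(j + (5 + j)/(-9 + j)) (w(j) = 1/(j + (j + 5)/(j - 9)) = 1/(j + (5 + j)/(-9 + j)))
r*w(Z(-1)) = 10*((-9 + (-3/8 + (1/8)*(-1)))/(5 + (-3/8 + (1/8)*(-1))**2 - 8*(-3/8 + (1/8)*(-1)))) = 10*((-9 + (-3/8 - 1/8))/(5 + (-3/8 - 1/8)**2 - 8*(-3/8 - 1/8))) = 10*((-9 - 1/2)/(5 + (-1/2)**2 - 8*(-1/2))) = 10*(-19/2/(5 + 1/4 + 4)) = 10*(-19/2/(37/4)) = 10*((4/37)*(-19/2)) = 10*(-38/37) = -380/37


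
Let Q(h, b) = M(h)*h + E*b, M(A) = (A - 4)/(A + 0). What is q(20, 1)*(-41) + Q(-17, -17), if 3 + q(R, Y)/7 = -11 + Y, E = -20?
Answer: 4050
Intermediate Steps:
M(A) = (-4 + A)/A
Q(h, b) = -4 + h - 20*b (Q(h, b) = ((-4 + h)/h)*h - 20*b = (-4 + h) - 20*b = -4 + h - 20*b)
q(R, Y) = -98 + 7*Y (q(R, Y) = -21 + 7*(-11 + Y) = -21 + (-77 + 7*Y) = -98 + 7*Y)
q(20, 1)*(-41) + Q(-17, -17) = (-98 + 7*1)*(-41) + (-4 - 17 - 20*(-17)) = (-98 + 7)*(-41) + (-4 - 17 + 340) = -91*(-41) + 319 = 3731 + 319 = 4050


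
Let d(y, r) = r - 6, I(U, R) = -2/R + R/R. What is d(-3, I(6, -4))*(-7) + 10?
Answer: 83/2 ≈ 41.500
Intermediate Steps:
I(U, R) = 1 - 2/R (I(U, R) = -2/R + 1 = 1 - 2/R)
d(y, r) = -6 + r
d(-3, I(6, -4))*(-7) + 10 = (-6 + (-2 - 4)/(-4))*(-7) + 10 = (-6 - ¼*(-6))*(-7) + 10 = (-6 + 3/2)*(-7) + 10 = -9/2*(-7) + 10 = 63/2 + 10 = 83/2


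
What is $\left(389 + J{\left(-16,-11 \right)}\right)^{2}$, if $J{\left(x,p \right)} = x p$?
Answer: $319225$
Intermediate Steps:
$J{\left(x,p \right)} = p x$
$\left(389 + J{\left(-16,-11 \right)}\right)^{2} = \left(389 - -176\right)^{2} = \left(389 + 176\right)^{2} = 565^{2} = 319225$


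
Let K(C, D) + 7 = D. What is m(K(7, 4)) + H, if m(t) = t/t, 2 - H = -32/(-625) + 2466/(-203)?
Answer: 1915379/126875 ≈ 15.097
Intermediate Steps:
H = 1788504/126875 (H = 2 - (-32/(-625) + 2466/(-203)) = 2 - (-32*(-1/625) + 2466*(-1/203)) = 2 - (32/625 - 2466/203) = 2 - 1*(-1534754/126875) = 2 + 1534754/126875 = 1788504/126875 ≈ 14.097)
K(C, D) = -7 + D
m(t) = 1
m(K(7, 4)) + H = 1 + 1788504/126875 = 1915379/126875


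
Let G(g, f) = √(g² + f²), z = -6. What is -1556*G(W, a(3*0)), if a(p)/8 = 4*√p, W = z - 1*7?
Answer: -20228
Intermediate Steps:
W = -13 (W = -6 - 1*7 = -6 - 7 = -13)
a(p) = 32*√p (a(p) = 8*(4*√p) = 32*√p)
G(g, f) = √(f² + g²)
-1556*G(W, a(3*0)) = -1556*√((32*√(3*0))² + (-13)²) = -1556*√((32*√0)² + 169) = -1556*√((32*0)² + 169) = -1556*√(0² + 169) = -1556*√(0 + 169) = -1556*√169 = -1556*13 = -20228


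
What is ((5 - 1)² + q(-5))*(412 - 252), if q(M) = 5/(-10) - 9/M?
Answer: 2768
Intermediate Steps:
q(M) = -½ - 9/M (q(M) = 5*(-⅒) - 9/M = -½ - 9/M)
((5 - 1)² + q(-5))*(412 - 252) = ((5 - 1)² + (½)*(-18 - 1*(-5))/(-5))*(412 - 252) = (4² + (½)*(-⅕)*(-18 + 5))*160 = (16 + (½)*(-⅕)*(-13))*160 = (16 + 13/10)*160 = (173/10)*160 = 2768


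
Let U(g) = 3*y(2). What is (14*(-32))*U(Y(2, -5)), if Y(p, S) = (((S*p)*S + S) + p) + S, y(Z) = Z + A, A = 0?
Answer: -2688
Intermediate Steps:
y(Z) = Z (y(Z) = Z + 0 = Z)
Y(p, S) = p + 2*S + p*S**2 (Y(p, S) = ((p*S**2 + S) + p) + S = ((S + p*S**2) + p) + S = (S + p + p*S**2) + S = p + 2*S + p*S**2)
U(g) = 6 (U(g) = 3*2 = 6)
(14*(-32))*U(Y(2, -5)) = (14*(-32))*6 = -448*6 = -2688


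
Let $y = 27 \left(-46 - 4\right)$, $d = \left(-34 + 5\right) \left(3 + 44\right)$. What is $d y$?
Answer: $1840050$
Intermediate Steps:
$d = -1363$ ($d = \left(-29\right) 47 = -1363$)
$y = -1350$ ($y = 27 \left(-50\right) = -1350$)
$d y = \left(-1363\right) \left(-1350\right) = 1840050$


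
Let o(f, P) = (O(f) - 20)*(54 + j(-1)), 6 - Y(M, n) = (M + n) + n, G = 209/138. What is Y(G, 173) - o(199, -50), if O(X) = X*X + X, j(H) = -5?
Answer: -269039489/138 ≈ -1.9496e+6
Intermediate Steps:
G = 209/138 (G = 209*(1/138) = 209/138 ≈ 1.5145)
O(X) = X + X² (O(X) = X² + X = X + X²)
Y(M, n) = 6 - M - 2*n (Y(M, n) = 6 - ((M + n) + n) = 6 - (M + 2*n) = 6 + (-M - 2*n) = 6 - M - 2*n)
o(f, P) = -980 + 49*f*(1 + f) (o(f, P) = (f*(1 + f) - 20)*(54 - 5) = (-20 + f*(1 + f))*49 = -980 + 49*f*(1 + f))
Y(G, 173) - o(199, -50) = (6 - 1*209/138 - 2*173) - (-980 + 49*199*(1 + 199)) = (6 - 209/138 - 346) - (-980 + 49*199*200) = -47129/138 - (-980 + 1950200) = -47129/138 - 1*1949220 = -47129/138 - 1949220 = -269039489/138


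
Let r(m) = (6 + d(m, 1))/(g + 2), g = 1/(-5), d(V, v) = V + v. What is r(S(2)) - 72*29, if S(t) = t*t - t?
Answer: -2083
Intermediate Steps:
g = -1/5 ≈ -0.20000
S(t) = t**2 - t
r(m) = 35/9 + 5*m/9 (r(m) = (6 + (m + 1))/(-1/5 + 2) = (6 + (1 + m))/(9/5) = (7 + m)*(5/9) = 35/9 + 5*m/9)
r(S(2)) - 72*29 = (35/9 + 5*(2*(-1 + 2))/9) - 72*29 = (35/9 + 5*(2*1)/9) - 2088 = (35/9 + (5/9)*2) - 2088 = (35/9 + 10/9) - 2088 = 5 - 2088 = -2083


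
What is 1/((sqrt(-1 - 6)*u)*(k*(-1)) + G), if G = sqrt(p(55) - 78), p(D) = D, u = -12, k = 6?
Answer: -I/(sqrt(23) + 72*sqrt(7)) ≈ -0.0051206*I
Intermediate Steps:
G = I*sqrt(23) (G = sqrt(55 - 78) = sqrt(-23) = I*sqrt(23) ≈ 4.7958*I)
1/((sqrt(-1 - 6)*u)*(k*(-1)) + G) = 1/((sqrt(-1 - 6)*(-12))*(6*(-1)) + I*sqrt(23)) = 1/((sqrt(-7)*(-12))*(-6) + I*sqrt(23)) = 1/(((I*sqrt(7))*(-12))*(-6) + I*sqrt(23)) = 1/(-12*I*sqrt(7)*(-6) + I*sqrt(23)) = 1/(72*I*sqrt(7) + I*sqrt(23)) = 1/(I*sqrt(23) + 72*I*sqrt(7))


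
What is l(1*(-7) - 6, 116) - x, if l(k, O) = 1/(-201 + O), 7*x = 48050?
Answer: -4084257/595 ≈ -6864.3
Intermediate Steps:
x = 48050/7 (x = (⅐)*48050 = 48050/7 ≈ 6864.3)
l(1*(-7) - 6, 116) - x = 1/(-201 + 116) - 1*48050/7 = 1/(-85) - 48050/7 = -1/85 - 48050/7 = -4084257/595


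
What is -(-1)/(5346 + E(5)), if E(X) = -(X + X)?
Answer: 1/5336 ≈ 0.00018741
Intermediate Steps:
E(X) = -2*X
-(-1)/(5346 + E(5)) = -(-1)/(5346 - 2*5) = -(-1)/(5346 - 10) = -(-1)/5336 = -1*(-1/5336) = 1/5336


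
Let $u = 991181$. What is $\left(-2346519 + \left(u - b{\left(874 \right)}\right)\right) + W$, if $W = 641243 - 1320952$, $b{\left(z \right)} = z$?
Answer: $-2035921$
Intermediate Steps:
$W = -679709$ ($W = 641243 - 1320952 = -679709$)
$\left(-2346519 + \left(u - b{\left(874 \right)}\right)\right) + W = \left(-2346519 + \left(991181 - 874\right)\right) - 679709 = \left(-2346519 + 990307\right) - 679709 = -1356212 - 679709 = -2035921$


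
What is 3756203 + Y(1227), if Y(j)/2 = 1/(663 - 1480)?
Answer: 3068817849/817 ≈ 3.7562e+6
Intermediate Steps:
Y(j) = -2/817 (Y(j) = 2/(663 - 1480) = 2/(-817) = 2*(-1/817) = -2/817)
3756203 + Y(1227) = 3756203 - 2/817 = 3068817849/817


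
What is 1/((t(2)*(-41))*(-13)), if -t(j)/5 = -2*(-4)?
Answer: -1/21320 ≈ -4.6904e-5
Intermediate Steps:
t(j) = -40 (t(j) = -(-10)*(-4) = -5*8 = -40)
1/((t(2)*(-41))*(-13)) = 1/(-40*(-41)*(-13)) = 1/(1640*(-13)) = 1/(-21320) = -1/21320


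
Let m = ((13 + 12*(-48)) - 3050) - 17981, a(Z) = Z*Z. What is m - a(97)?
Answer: -31003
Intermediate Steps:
a(Z) = Z²
m = -21594 (m = ((13 - 576) - 3050) - 17981 = (-563 - 3050) - 17981 = -3613 - 17981 = -21594)
m - a(97) = -21594 - 1*97² = -21594 - 1*9409 = -21594 - 9409 = -31003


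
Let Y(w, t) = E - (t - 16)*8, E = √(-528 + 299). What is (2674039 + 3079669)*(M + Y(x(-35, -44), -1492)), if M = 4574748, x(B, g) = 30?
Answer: 26391176898896 + 5753708*I*√229 ≈ 2.6391e+13 + 8.7069e+7*I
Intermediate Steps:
E = I*√229 (E = √(-229) = I*√229 ≈ 15.133*I)
Y(w, t) = 128 - 8*t + I*√229 (Y(w, t) = I*√229 - (t - 16)*8 = I*√229 - (-16 + t)*8 = I*√229 - (-128 + 8*t) = I*√229 + (128 - 8*t) = 128 - 8*t + I*√229)
(2674039 + 3079669)*(M + Y(x(-35, -44), -1492)) = (2674039 + 3079669)*(4574748 + (128 - 8*(-1492) + I*√229)) = 5753708*(4574748 + (128 + 11936 + I*√229)) = 5753708*(4574748 + (12064 + I*√229)) = 5753708*(4586812 + I*√229) = 26391176898896 + 5753708*I*√229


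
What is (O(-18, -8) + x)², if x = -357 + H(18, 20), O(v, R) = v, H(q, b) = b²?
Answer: 625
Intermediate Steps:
x = 43 (x = -357 + 20² = -357 + 400 = 43)
(O(-18, -8) + x)² = (-18 + 43)² = 25² = 625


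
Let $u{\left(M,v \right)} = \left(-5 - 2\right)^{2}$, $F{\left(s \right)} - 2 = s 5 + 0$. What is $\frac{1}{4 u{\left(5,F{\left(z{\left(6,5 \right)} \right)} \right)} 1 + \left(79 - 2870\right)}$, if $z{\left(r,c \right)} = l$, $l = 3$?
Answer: $- \frac{1}{2595} \approx -0.00038536$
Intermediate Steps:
$z{\left(r,c \right)} = 3$
$F{\left(s \right)} = 2 + 5 s$ ($F{\left(s \right)} = 2 + \left(s 5 + 0\right) = 2 + \left(5 s + 0\right) = 2 + 5 s$)
$u{\left(M,v \right)} = 49$ ($u{\left(M,v \right)} = \left(-7\right)^{2} = 49$)
$\frac{1}{4 u{\left(5,F{\left(z{\left(6,5 \right)} \right)} \right)} 1 + \left(79 - 2870\right)} = \frac{1}{4 \cdot 49 \cdot 1 + \left(79 - 2870\right)} = \frac{1}{196 \cdot 1 + \left(79 - 2870\right)} = \frac{1}{196 - 2791} = \frac{1}{-2595} = - \frac{1}{2595}$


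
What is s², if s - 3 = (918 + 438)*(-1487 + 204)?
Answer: 3026712665025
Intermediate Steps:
s = -1739745 (s = 3 + (918 + 438)*(-1487 + 204) = 3 + 1356*(-1283) = 3 - 1739748 = -1739745)
s² = (-1739745)² = 3026712665025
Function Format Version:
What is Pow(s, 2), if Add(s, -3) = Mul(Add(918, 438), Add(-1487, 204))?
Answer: 3026712665025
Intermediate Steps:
s = -1739745 (s = Add(3, Mul(Add(918, 438), Add(-1487, 204))) = Add(3, Mul(1356, -1283)) = Add(3, -1739748) = -1739745)
Pow(s, 2) = Pow(-1739745, 2) = 3026712665025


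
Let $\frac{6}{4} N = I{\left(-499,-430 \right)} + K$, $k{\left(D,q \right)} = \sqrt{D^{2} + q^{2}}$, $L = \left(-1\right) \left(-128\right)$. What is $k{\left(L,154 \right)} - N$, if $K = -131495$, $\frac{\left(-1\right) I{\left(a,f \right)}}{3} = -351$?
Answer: $\frac{260884}{3} + 10 \sqrt{401} \approx 87162.0$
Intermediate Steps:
$I{\left(a,f \right)} = 1053$ ($I{\left(a,f \right)} = \left(-3\right) \left(-351\right) = 1053$)
$L = 128$
$N = - \frac{260884}{3}$ ($N = \frac{2 \left(1053 - 131495\right)}{3} = \frac{2}{3} \left(-130442\right) = - \frac{260884}{3} \approx -86961.0$)
$k{\left(L,154 \right)} - N = \sqrt{128^{2} + 154^{2}} - - \frac{260884}{3} = \sqrt{16384 + 23716} + \frac{260884}{3} = \sqrt{40100} + \frac{260884}{3} = 10 \sqrt{401} + \frac{260884}{3} = \frac{260884}{3} + 10 \sqrt{401}$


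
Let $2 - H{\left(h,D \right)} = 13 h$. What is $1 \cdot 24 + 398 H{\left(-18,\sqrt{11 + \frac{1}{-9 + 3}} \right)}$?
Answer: $93952$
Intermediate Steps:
$H{\left(h,D \right)} = 2 - 13 h$
$1 \cdot 24 + 398 H{\left(-18,\sqrt{11 + \frac{1}{-9 + 3}} \right)} = 1 \cdot 24 + 398 \left(2 - -234\right) = 24 + 398 \left(2 + 234\right) = 24 + 398 \cdot 236 = 24 + 93928 = 93952$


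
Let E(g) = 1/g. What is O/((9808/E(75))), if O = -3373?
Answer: -3373/735600 ≈ -0.0045854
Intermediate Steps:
O/((9808/E(75))) = -3373/(9808/(1/75)) = -3373/(9808*75) = -3373/735600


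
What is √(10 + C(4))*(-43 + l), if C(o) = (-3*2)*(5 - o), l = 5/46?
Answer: -1973/23 ≈ -85.783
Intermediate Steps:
l = 5/46 (l = 5*(1/46) = 5/46 ≈ 0.10870)
C(o) = -30 + 6*o (C(o) = -6*(5 - o) = -30 + 6*o)
√(10 + C(4))*(-43 + l) = √(10 + (-30 + 6*4))*(-43 + 5/46) = √(10 + (-30 + 24))*(-1973/46) = √(10 - 6)*(-1973/46) = √4*(-1973/46) = 2*(-1973/46) = -1973/23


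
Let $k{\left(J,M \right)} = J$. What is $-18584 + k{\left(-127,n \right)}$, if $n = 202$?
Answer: $-18711$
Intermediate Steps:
$-18584 + k{\left(-127,n \right)} = -18584 - 127 = -18711$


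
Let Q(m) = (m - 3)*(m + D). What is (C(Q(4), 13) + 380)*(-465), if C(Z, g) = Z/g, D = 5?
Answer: -2301285/13 ≈ -1.7702e+5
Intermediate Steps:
Q(m) = (-3 + m)*(5 + m) (Q(m) = (m - 3)*(m + 5) = (-3 + m)*(5 + m))
(C(Q(4), 13) + 380)*(-465) = ((-15 + 4**2 + 2*4)/13 + 380)*(-465) = ((-15 + 16 + 8)*(1/13) + 380)*(-465) = (9*(1/13) + 380)*(-465) = (9/13 + 380)*(-465) = (4949/13)*(-465) = -2301285/13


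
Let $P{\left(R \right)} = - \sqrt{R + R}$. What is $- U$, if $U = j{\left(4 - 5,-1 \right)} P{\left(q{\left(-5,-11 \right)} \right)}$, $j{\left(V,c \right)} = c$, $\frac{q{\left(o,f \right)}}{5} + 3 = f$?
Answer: $- 2 i \sqrt{35} \approx - 11.832 i$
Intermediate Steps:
$q{\left(o,f \right)} = -15 + 5 f$
$P{\left(R \right)} = - \sqrt{2} \sqrt{R}$ ($P{\left(R \right)} = - \sqrt{2 R} = - \sqrt{2} \sqrt{R}$)
$U = 2 i \sqrt{35}$ ($U = - \left(-1\right) \sqrt{2} \sqrt{-15 + 5 \left(-11\right)} = - \left(-1\right) \sqrt{2} \sqrt{-15 - 55} = - \left(-1\right) \sqrt{2} \sqrt{-70} = - \left(-1\right) \sqrt{2} i \sqrt{70} = - \left(-2\right) i \sqrt{35} = 2 i \sqrt{35} \approx 11.832 i$)
$- U = - 2 i \sqrt{35}$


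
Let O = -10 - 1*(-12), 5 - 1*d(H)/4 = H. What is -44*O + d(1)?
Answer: -72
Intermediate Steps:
d(H) = 20 - 4*H
O = 2 (O = -10 + 12 = 2)
-44*O + d(1) = -44*2 + (20 - 4*1) = -88 + (20 - 4) = -88 + 16 = -72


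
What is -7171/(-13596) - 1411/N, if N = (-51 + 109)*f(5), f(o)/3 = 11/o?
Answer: -1245371/394284 ≈ -3.1586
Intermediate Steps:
f(o) = 33/o (f(o) = 3*(11/o) = 33/o)
N = 1914/5 (N = (-51 + 109)*(33/5) = 58*(33*(1/5)) = 58*(33/5) = 1914/5 ≈ 382.80)
-7171/(-13596) - 1411/N = -7171/(-13596) - 1411/1914/5 = -7171*(-1/13596) - 1411*5/1914 = 7171/13596 - 7055/1914 = -1245371/394284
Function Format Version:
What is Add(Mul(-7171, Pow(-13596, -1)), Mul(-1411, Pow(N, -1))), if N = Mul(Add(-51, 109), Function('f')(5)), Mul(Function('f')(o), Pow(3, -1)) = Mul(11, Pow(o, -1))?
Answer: Rational(-1245371, 394284) ≈ -3.1586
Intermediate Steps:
Function('f')(o) = Mul(33, Pow(o, -1)) (Function('f')(o) = Mul(3, Mul(11, Pow(o, -1))) = Mul(33, Pow(o, -1)))
N = Rational(1914, 5) (N = Mul(Add(-51, 109), Mul(33, Pow(5, -1))) = Mul(58, Mul(33, Rational(1, 5))) = Mul(58, Rational(33, 5)) = Rational(1914, 5) ≈ 382.80)
Add(Mul(-7171, Pow(-13596, -1)), Mul(-1411, Pow(N, -1))) = Add(Mul(-7171, Pow(-13596, -1)), Mul(-1411, Pow(Rational(1914, 5), -1))) = Add(Mul(-7171, Rational(-1, 13596)), Mul(-1411, Rational(5, 1914))) = Add(Rational(7171, 13596), Rational(-7055, 1914)) = Rational(-1245371, 394284)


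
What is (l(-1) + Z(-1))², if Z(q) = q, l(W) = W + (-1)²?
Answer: 1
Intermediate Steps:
l(W) = 1 + W (l(W) = W + 1 = 1 + W)
(l(-1) + Z(-1))² = ((1 - 1) - 1)² = (0 - 1)² = (-1)² = 1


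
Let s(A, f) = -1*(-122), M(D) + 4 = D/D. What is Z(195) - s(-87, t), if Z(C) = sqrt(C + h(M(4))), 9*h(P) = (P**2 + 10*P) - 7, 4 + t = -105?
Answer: -122 + sqrt(1727)/3 ≈ -108.15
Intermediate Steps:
t = -109 (t = -4 - 105 = -109)
M(D) = -3 (M(D) = -4 + D/D = -4 + 1 = -3)
h(P) = -7/9 + P**2/9 + 10*P/9 (h(P) = ((P**2 + 10*P) - 7)/9 = (-7 + P**2 + 10*P)/9 = -7/9 + P**2/9 + 10*P/9)
s(A, f) = 122
Z(C) = sqrt(-28/9 + C) (Z(C) = sqrt(C + (-7/9 + (1/9)*(-3)**2 + (10/9)*(-3))) = sqrt(C + (-7/9 + (1/9)*9 - 10/3)) = sqrt(C + (-7/9 + 1 - 10/3)) = sqrt(C - 28/9) = sqrt(-28/9 + C))
Z(195) - s(-87, t) = sqrt(-28 + 9*195)/3 - 1*122 = sqrt(-28 + 1755)/3 - 122 = sqrt(1727)/3 - 122 = -122 + sqrt(1727)/3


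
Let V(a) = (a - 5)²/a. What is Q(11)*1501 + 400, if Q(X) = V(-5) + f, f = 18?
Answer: -2602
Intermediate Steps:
V(a) = (-5 + a)²/a
Q(X) = -2 (Q(X) = (-5 - 5)²/(-5) + 18 = -⅕*(-10)² + 18 = -⅕*100 + 18 = -20 + 18 = -2)
Q(11)*1501 + 400 = -2*1501 + 400 = -3002 + 400 = -2602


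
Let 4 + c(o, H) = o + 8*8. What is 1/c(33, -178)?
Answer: 1/93 ≈ 0.010753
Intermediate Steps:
c(o, H) = 60 + o (c(o, H) = -4 + (o + 8*8) = -4 + (o + 64) = -4 + (64 + o) = 60 + o)
1/c(33, -178) = 1/(60 + 33) = 1/93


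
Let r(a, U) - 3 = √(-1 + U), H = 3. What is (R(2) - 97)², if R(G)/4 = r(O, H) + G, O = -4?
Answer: 5961 - 616*√2 ≈ 5089.8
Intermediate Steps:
r(a, U) = 3 + √(-1 + U)
R(G) = 12 + 4*G + 4*√2 (R(G) = 4*((3 + √(-1 + 3)) + G) = 4*((3 + √2) + G) = 4*(3 + G + √2) = 12 + 4*G + 4*√2)
(R(2) - 97)² = ((12 + 4*2 + 4*√2) - 97)² = ((12 + 8 + 4*√2) - 97)² = ((20 + 4*√2) - 97)² = (-77 + 4*√2)²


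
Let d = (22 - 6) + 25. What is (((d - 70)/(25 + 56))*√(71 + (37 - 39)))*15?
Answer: -145*√69/27 ≈ -44.610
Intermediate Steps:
d = 41 (d = 16 + 25 = 41)
(((d - 70)/(25 + 56))*√(71 + (37 - 39)))*15 = (((41 - 70)/(25 + 56))*√(71 + (37 - 39)))*15 = ((-29/81)*√(71 - 2))*15 = ((-29*1/81)*√69)*15 = -29*√69/81*15 = -145*√69/27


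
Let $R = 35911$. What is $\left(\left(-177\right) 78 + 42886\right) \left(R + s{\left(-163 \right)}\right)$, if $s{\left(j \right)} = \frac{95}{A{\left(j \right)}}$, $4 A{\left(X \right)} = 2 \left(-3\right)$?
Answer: $\frac{3127350440}{3} \approx 1.0425 \cdot 10^{9}$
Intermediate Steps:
$A{\left(X \right)} = - \frac{3}{2}$ ($A{\left(X \right)} = \frac{2 \left(-3\right)}{4} = \frac{1}{4} \left(-6\right) = - \frac{3}{2}$)
$s{\left(j \right)} = - \frac{190}{3}$ ($s{\left(j \right)} = \frac{95}{- \frac{3}{2}} = 95 \left(- \frac{2}{3}\right) = - \frac{190}{3}$)
$\left(\left(-177\right) 78 + 42886\right) \left(R + s{\left(-163 \right)}\right) = \left(\left(-177\right) 78 + 42886\right) \left(35911 - \frac{190}{3}\right) = \left(-13806 + 42886\right) \frac{107543}{3} = 29080 \cdot \frac{107543}{3} = \frac{3127350440}{3}$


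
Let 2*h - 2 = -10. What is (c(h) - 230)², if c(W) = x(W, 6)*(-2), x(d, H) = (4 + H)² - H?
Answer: 174724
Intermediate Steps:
h = -4 (h = 1 + (½)*(-10) = 1 - 5 = -4)
c(W) = -188 (c(W) = ((4 + 6)² - 1*6)*(-2) = (10² - 6)*(-2) = (100 - 6)*(-2) = 94*(-2) = -188)
(c(h) - 230)² = (-188 - 230)² = (-418)² = 174724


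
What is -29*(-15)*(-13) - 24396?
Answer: -30051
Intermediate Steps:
-29*(-15)*(-13) - 24396 = 435*(-13) - 24396 = -5655 - 24396 = -30051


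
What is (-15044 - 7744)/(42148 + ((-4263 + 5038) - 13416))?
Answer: -22788/29507 ≈ -0.77229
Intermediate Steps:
(-15044 - 7744)/(42148 + ((-4263 + 5038) - 13416)) = -22788/(42148 + (775 - 13416)) = -22788/(42148 - 12641) = -22788/29507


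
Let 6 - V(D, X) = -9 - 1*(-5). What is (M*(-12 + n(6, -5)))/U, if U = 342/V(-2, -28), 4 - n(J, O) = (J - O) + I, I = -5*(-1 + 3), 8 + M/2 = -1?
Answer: 90/19 ≈ 4.7368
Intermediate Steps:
M = -18 (M = -16 + 2*(-1) = -16 - 2 = -18)
I = -10 (I = -5*2 = -10)
V(D, X) = 10 (V(D, X) = 6 - (-9 - 1*(-5)) = 6 - (-9 + 5) = 6 - 1*(-4) = 6 + 4 = 10)
n(J, O) = 14 + O - J (n(J, O) = 4 - ((J - O) - 10) = 4 - (-10 + J - O) = 4 + (10 + O - J) = 14 + O - J)
U = 171/5 (U = 342/10 = 342*(⅒) = 171/5 ≈ 34.200)
(M*(-12 + n(6, -5)))/U = (-18*(-12 + (14 - 5 - 1*6)))/(171/5) = -18*(-12 + (14 - 5 - 6))*(5/171) = -18*(-12 + 3)*(5/171) = -18*(-9)*(5/171) = 162*(5/171) = 90/19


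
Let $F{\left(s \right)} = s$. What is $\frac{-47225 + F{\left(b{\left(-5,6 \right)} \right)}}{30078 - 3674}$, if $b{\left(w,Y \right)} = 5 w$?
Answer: $- \frac{3375}{1886} \approx -1.7895$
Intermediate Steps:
$\frac{-47225 + F{\left(b{\left(-5,6 \right)} \right)}}{30078 - 3674} = \frac{-47225 + 5 \left(-5\right)}{30078 - 3674} = \frac{-47225 - 25}{26404} = \left(-47250\right) \frac{1}{26404} = - \frac{3375}{1886}$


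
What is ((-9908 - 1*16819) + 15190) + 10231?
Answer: -1306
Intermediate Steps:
((-9908 - 1*16819) + 15190) + 10231 = ((-9908 - 16819) + 15190) + 10231 = (-26727 + 15190) + 10231 = -11537 + 10231 = -1306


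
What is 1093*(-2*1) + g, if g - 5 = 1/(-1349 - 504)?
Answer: -4041394/1853 ≈ -2181.0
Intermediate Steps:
g = 9264/1853 (g = 5 + 1/(-1349 - 504) = 5 + 1/(-1853) = 5 - 1/1853 = 9264/1853 ≈ 4.9995)
1093*(-2*1) + g = 1093*(-2*1) + 9264/1853 = 1093*(-2) + 9264/1853 = -2186 + 9264/1853 = -4041394/1853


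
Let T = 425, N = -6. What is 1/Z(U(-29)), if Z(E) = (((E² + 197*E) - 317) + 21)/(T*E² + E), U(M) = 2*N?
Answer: -15297/629 ≈ -24.320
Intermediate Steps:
U(M) = -12 (U(M) = 2*(-6) = -12)
Z(E) = (-296 + E² + 197*E)/(E + 425*E²) (Z(E) = (((E² + 197*E) - 317) + 21)/(425*E² + E) = ((-317 + E² + 197*E) + 21)/(E + 425*E²) = (-296 + E² + 197*E)/(E + 425*E²))
1/Z(U(-29)) = 1/((-296 + (-12)² + 197*(-12))/((-12)*(1 + 425*(-12)))) = 1/(-(-296 + 144 - 2364)/(12*(1 - 5100))) = 1/(-1/12*(-2516)/(-5099)) = 1/(-1/12*(-1/5099)*(-2516)) = 1/(-629/15297) = -15297/629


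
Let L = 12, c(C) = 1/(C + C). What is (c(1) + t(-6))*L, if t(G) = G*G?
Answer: 438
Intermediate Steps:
t(G) = G²
c(C) = 1/(2*C)
(c(1) + t(-6))*L = ((½)/1 + (-6)²)*12 = ((½)*1 + 36)*12 = (½ + 36)*12 = (73/2)*12 = 438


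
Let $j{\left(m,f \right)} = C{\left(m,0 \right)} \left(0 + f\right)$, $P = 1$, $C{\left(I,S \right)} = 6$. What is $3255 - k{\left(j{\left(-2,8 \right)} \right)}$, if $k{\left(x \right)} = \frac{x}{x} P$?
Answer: $3254$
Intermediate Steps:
$j{\left(m,f \right)} = 6 f$ ($j{\left(m,f \right)} = 6 \left(0 + f\right) = 6 f$)
$k{\left(x \right)} = 1$ ($k{\left(x \right)} = \frac{x}{x} 1 = 1 \cdot 1 = 1$)
$3255 - k{\left(j{\left(-2,8 \right)} \right)} = 3255 - 1 = 3254$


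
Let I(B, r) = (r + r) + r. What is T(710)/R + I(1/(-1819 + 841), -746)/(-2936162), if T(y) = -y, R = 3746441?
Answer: 3149929969/5500078849721 ≈ 0.00057271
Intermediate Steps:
I(B, r) = 3*r (I(B, r) = 2*r + r = 3*r)
T(710)/R + I(1/(-1819 + 841), -746)/(-2936162) = -1*710/3746441 + (3*(-746))/(-2936162) = -710*1/3746441 - 2238*(-1/2936162) = -710/3746441 + 1119/1468081 = 3149929969/5500078849721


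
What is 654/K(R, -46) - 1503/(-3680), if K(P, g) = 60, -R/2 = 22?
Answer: 8323/736 ≈ 11.308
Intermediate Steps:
R = -44 (R = -2*22 = -44)
654/K(R, -46) - 1503/(-3680) = 654/60 - 1503/(-3680) = 654*(1/60) - 1503*(-1/3680) = 109/10 + 1503/3680 = 8323/736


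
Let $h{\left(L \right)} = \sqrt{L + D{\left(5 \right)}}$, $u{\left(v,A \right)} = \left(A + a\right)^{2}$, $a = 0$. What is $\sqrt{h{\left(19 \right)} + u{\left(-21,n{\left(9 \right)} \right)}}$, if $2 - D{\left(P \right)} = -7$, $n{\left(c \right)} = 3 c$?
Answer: $\sqrt{729 + 2 \sqrt{7}} \approx 27.098$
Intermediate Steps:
$D{\left(P \right)} = 9$ ($D{\left(P \right)} = 2 - -7 = 2 + 7 = 9$)
$u{\left(v,A \right)} = A^{2}$ ($u{\left(v,A \right)} = \left(A + 0\right)^{2} = A^{2}$)
$h{\left(L \right)} = \sqrt{9 + L}$ ($h{\left(L \right)} = \sqrt{L + 9} = \sqrt{9 + L}$)
$\sqrt{h{\left(19 \right)} + u{\left(-21,n{\left(9 \right)} \right)}} = \sqrt{\sqrt{9 + 19} + \left(3 \cdot 9\right)^{2}} = \sqrt{\sqrt{28} + 27^{2}} = \sqrt{2 \sqrt{7} + 729} = \sqrt{729 + 2 \sqrt{7}}$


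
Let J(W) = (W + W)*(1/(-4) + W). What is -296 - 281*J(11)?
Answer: -133505/2 ≈ -66753.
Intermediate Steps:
J(W) = 2*W*(-¼ + W) (J(W) = (2*W)*(-¼ + W) = 2*W*(-¼ + W))
-296 - 281*J(11) = -296 - 281*11*(-1 + 4*11)/2 = -296 - 281*11*(-1 + 44)/2 = -296 - 281*11*43/2 = -296 - 281*473/2 = -296 - 132913/2 = -133505/2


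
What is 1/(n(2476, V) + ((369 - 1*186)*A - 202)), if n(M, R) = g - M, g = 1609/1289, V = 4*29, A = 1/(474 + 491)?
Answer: -1243885/3329335458 ≈ -0.00037361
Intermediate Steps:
A = 1/965 ≈ 0.0010363
V = 116
g = 1609/1289 (g = 1609*(1/1289) = 1609/1289 ≈ 1.2483)
n(M, R) = 1609/1289 - M
1/(n(2476, V) + ((369 - 1*186)*A - 202)) = 1/((1609/1289 - 1*2476) + ((369 - 1*186)*(1/965) - 202)) = 1/((1609/1289 - 2476) + ((369 - 186)*(1/965) - 202)) = 1/(-3189955/1289 + (183*(1/965) - 202)) = 1/(-3189955/1289 + (183/965 - 202)) = 1/(-3189955/1289 - 194747/965) = 1/(-3329335458/1243885) = -1243885/3329335458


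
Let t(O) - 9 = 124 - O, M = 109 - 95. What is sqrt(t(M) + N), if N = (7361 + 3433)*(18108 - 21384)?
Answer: 5*I*sqrt(1414441) ≈ 5946.5*I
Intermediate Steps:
M = 14
t(O) = 133 - O (t(O) = 9 + (124 - O) = 133 - O)
N = -35361144 (N = 10794*(-3276) = -35361144)
sqrt(t(M) + N) = sqrt((133 - 1*14) - 35361144) = sqrt((133 - 14) - 35361144) = sqrt(119 - 35361144) = sqrt(-35361025) = 5*I*sqrt(1414441)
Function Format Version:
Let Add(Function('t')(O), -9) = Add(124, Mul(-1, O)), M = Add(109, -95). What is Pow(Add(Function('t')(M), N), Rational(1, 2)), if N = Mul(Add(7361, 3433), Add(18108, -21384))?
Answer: Mul(5, I, Pow(1414441, Rational(1, 2))) ≈ Mul(5946.5, I)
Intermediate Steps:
M = 14
Function('t')(O) = Add(133, Mul(-1, O)) (Function('t')(O) = Add(9, Add(124, Mul(-1, O))) = Add(133, Mul(-1, O)))
N = -35361144 (N = Mul(10794, -3276) = -35361144)
Pow(Add(Function('t')(M), N), Rational(1, 2)) = Pow(Add(Add(133, Mul(-1, 14)), -35361144), Rational(1, 2)) = Pow(Add(Add(133, -14), -35361144), Rational(1, 2)) = Pow(Add(119, -35361144), Rational(1, 2)) = Pow(-35361025, Rational(1, 2)) = Mul(5, I, Pow(1414441, Rational(1, 2)))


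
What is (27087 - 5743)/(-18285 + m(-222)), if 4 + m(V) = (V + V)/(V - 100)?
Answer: -3436384/2944307 ≈ -1.1671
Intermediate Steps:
m(V) = -4 + 2*V/(-100 + V) (m(V) = -4 + (V + V)/(V - 100) = -4 + (2*V)/(-100 + V) = -4 + 2*V/(-100 + V))
(27087 - 5743)/(-18285 + m(-222)) = (27087 - 5743)/(-18285 + 2*(200 - 1*(-222))/(-100 - 222)) = 21344/(-18285 + 2*(200 + 222)/(-322)) = 21344/(-18285 + 2*(-1/322)*422) = 21344/(-18285 - 422/161) = 21344/(-2944307/161) = 21344*(-161/2944307) = -3436384/2944307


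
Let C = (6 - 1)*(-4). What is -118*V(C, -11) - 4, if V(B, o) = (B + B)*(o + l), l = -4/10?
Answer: -53812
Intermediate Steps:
C = -20 (C = 5*(-4) = -20)
l = -2/5 (l = -4*1/10 = -2/5 ≈ -0.40000)
V(B, o) = 2*B*(-2/5 + o) (V(B, o) = (B + B)*(o - 2/5) = (2*B)*(-2/5 + o) = 2*B*(-2/5 + o))
-118*V(C, -11) - 4 = -236*(-20)*(-2 + 5*(-11))/5 - 4 = -236*(-20)*(-2 - 55)/5 - 4 = -236*(-20)*(-57)/5 - 4 = -118*456 - 4 = -53808 - 4 = -53812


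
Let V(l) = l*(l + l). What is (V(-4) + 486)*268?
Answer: 138824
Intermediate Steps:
V(l) = 2*l² (V(l) = l*(2*l) = 2*l²)
(V(-4) + 486)*268 = (2*(-4)² + 486)*268 = (2*16 + 486)*268 = (32 + 486)*268 = 518*268 = 138824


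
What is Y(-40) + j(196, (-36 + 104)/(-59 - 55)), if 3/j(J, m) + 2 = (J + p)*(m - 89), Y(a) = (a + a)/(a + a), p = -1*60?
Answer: 694495/694666 ≈ 0.99975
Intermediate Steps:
p = -60
Y(a) = 1 (Y(a) = (2*a)/((2*a)) = (2*a)*(1/(2*a)) = 1)
j(J, m) = 3/(-2 + (-89 + m)*(-60 + J)) (j(J, m) = 3/(-2 + (J - 60)*(m - 89)) = 3/(-2 + (-60 + J)*(-89 + m)) = 3/(-2 + (-89 + m)*(-60 + J)))
Y(-40) + j(196, (-36 + 104)/(-59 - 55)) = 1 + 3/(5338 - 89*196 - 60*(-36 + 104)/(-59 - 55) + 196*((-36 + 104)/(-59 - 55))) = 1 + 3/(5338 - 17444 - 4080/(-114) + 196*(68/(-114))) = 1 + 3/(5338 - 17444 - 4080*(-1)/114 + 196*(68*(-1/114))) = 1 + 3/(5338 - 17444 - 60*(-34/57) + 196*(-34/57)) = 1 + 3/(5338 - 17444 + 680/19 - 6664/57) = 1 + 3/(-694666/57) = 1 + 3*(-57/694666) = 1 - 171/694666 = 694495/694666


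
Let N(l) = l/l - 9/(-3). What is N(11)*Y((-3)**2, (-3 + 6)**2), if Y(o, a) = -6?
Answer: -24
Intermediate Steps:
N(l) = 4 (N(l) = 1 - 9*(-1/3) = 1 + 3 = 4)
N(11)*Y((-3)**2, (-3 + 6)**2) = 4*(-6) = -24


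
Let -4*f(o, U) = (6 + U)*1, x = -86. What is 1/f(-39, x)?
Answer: 1/20 ≈ 0.050000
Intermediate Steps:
f(o, U) = -3/2 - U/4 (f(o, U) = -(6 + U)/4 = -3/2 - U/4)
1/f(-39, x) = 1/(-3/2 - 1/4*(-86)) = 1/(-3/2 + 43/2) = 1/20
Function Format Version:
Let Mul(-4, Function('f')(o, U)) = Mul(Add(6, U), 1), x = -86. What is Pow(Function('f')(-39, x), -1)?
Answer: Rational(1, 20) ≈ 0.050000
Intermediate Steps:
Function('f')(o, U) = Add(Rational(-3, 2), Mul(Rational(-1, 4), U)) (Function('f')(o, U) = Mul(Rational(-1, 4), Mul(Add(6, U), 1)) = Mul(Rational(-1, 4), Add(6, U)) = Add(Rational(-3, 2), Mul(Rational(-1, 4), U)))
Pow(Function('f')(-39, x), -1) = Pow(Add(Rational(-3, 2), Mul(Rational(-1, 4), -86)), -1) = Pow(Add(Rational(-3, 2), Rational(43, 2)), -1) = Pow(20, -1) = Rational(1, 20)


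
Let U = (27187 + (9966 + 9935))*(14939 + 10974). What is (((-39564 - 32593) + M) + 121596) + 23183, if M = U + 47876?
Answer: 1220311842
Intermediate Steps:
U = 1220191344 (U = (27187 + 19901)*25913 = 47088*25913 = 1220191344)
M = 1220239220 (M = 1220191344 + 47876 = 1220239220)
(((-39564 - 32593) + M) + 121596) + 23183 = (((-39564 - 32593) + 1220239220) + 121596) + 23183 = ((-72157 + 1220239220) + 121596) + 23183 = (1220167063 + 121596) + 23183 = 1220288659 + 23183 = 1220311842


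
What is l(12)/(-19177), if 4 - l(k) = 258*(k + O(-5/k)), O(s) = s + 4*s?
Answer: 5109/38354 ≈ 0.13321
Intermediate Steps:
O(s) = 5*s
l(k) = 4 - 258*k + 6450/k (l(k) = 4 - 258*(k + 5*(-5/k)) = 4 - 258*(k - 25/k) = 4 - (-6450/k + 258*k) = 4 + (-258*k + 6450/k) = 4 - 258*k + 6450/k)
l(12)/(-19177) = (4 - 258*12 + 6450/12)/(-19177) = (4 - 3096 + 6450*(1/12))*(-1/19177) = (4 - 3096 + 1075/2)*(-1/19177) = -5109/2*(-1/19177) = 5109/38354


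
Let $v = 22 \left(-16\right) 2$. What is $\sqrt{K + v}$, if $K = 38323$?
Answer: $\sqrt{37619} \approx 193.96$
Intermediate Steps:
$v = -704$ ($v = \left(-352\right) 2 = -704$)
$\sqrt{K + v} = \sqrt{38323 - 704} = \sqrt{37619}$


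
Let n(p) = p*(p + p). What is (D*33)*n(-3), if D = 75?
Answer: 44550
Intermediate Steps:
n(p) = 2*p² (n(p) = p*(2*p) = 2*p²)
(D*33)*n(-3) = (75*33)*(2*(-3)²) = 2475*(2*9) = 2475*18 = 44550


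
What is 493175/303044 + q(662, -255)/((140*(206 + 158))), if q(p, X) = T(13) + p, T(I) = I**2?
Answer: 906572413/551540080 ≈ 1.6437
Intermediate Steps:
q(p, X) = 169 + p (q(p, X) = 13**2 + p = 169 + p)
493175/303044 + q(662, -255)/((140*(206 + 158))) = 493175/303044 + (169 + 662)/((140*(206 + 158))) = 493175*(1/303044) + 831/((140*364)) = 493175/303044 + 831/50960 = 906572413/551540080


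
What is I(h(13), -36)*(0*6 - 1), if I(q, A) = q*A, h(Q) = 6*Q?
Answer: 2808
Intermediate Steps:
I(q, A) = A*q
I(h(13), -36)*(0*6 - 1) = (-216*13)*(0*6 - 1) = (-36*78)*(0 - 1) = -2808*(-1) = 2808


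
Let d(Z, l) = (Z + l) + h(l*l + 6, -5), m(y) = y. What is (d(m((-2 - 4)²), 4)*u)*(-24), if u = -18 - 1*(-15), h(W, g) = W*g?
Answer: -5040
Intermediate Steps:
d(Z, l) = -30 + Z + l - 5*l² (d(Z, l) = (Z + l) + (l*l + 6)*(-5) = (Z + l) + (l² + 6)*(-5) = (Z + l) + (6 + l²)*(-5) = (Z + l) + (-30 - 5*l²) = -30 + Z + l - 5*l²)
u = -3 (u = -18 + 15 = -3)
(d(m((-2 - 4)²), 4)*u)*(-24) = ((-30 + (-2 - 4)² + 4 - 5*4²)*(-3))*(-24) = ((-30 + (-6)² + 4 - 5*16)*(-3))*(-24) = ((-30 + 36 + 4 - 80)*(-3))*(-24) = -70*(-3)*(-24) = 210*(-24) = -5040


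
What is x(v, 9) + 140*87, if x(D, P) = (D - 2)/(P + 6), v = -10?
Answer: 60896/5 ≈ 12179.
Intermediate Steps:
x(D, P) = (-2 + D)/(6 + P)
x(v, 9) + 140*87 = (-2 - 10)/(6 + 9) + 140*87 = -12/15 + 12180 = (1/15)*(-12) + 12180 = -4/5 + 12180 = 60896/5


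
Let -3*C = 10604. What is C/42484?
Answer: -2651/31863 ≈ -0.083200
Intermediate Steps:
C = -10604/3 (C = -⅓*10604 = -10604/3 ≈ -3534.7)
C/42484 = -10604/3/42484 = -10604/3*1/42484 = -2651/31863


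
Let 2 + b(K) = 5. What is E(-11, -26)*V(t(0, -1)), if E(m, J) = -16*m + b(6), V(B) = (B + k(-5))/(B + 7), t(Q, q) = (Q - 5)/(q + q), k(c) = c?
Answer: -895/19 ≈ -47.105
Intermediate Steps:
b(K) = 3 (b(K) = -2 + 5 = 3)
t(Q, q) = (-5 + Q)/(2*q) (t(Q, q) = (-5 + Q)/((2*q)) = (-5 + Q)*(1/(2*q)) = (-5 + Q)/(2*q))
V(B) = (-5 + B)/(7 + B) (V(B) = (B - 5)/(B + 7) = (-5 + B)/(7 + B))
E(m, J) = 3 - 16*m (E(m, J) = -16*m + 3 = 3 - 16*m)
E(-11, -26)*V(t(0, -1)) = (3 - 16*(-11))*((-5 + (1/2)*(-5 + 0)/(-1))/(7 + (1/2)*(-5 + 0)/(-1))) = (3 + 176)*((-5 + (1/2)*(-1)*(-5))/(7 + (1/2)*(-1)*(-5))) = 179*((-5 + 5/2)/(7 + 5/2)) = 179*(-5/2/(19/2)) = 179*((2/19)*(-5/2)) = 179*(-5/19) = -895/19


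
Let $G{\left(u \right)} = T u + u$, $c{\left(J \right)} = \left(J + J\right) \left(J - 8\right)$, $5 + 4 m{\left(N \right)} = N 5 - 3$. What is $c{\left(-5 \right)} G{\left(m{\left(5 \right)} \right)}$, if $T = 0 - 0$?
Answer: $\frac{1105}{2} \approx 552.5$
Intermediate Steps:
$T = 0$ ($T = 0 + 0 = 0$)
$m{\left(N \right)} = -2 + \frac{5 N}{4}$ ($m{\left(N \right)} = - \frac{5}{4} + \frac{N 5 - 3}{4} = - \frac{5}{4} + \frac{5 N - 3}{4} = - \frac{5}{4} + \frac{-3 + 5 N}{4} = - \frac{5}{4} + \left(- \frac{3}{4} + \frac{5 N}{4}\right) = -2 + \frac{5 N}{4}$)
$c{\left(J \right)} = 2 J \left(-8 + J\right)$
$G{\left(u \right)} = u$ ($G{\left(u \right)} = 0 u + u = 0 + u = u$)
$c{\left(-5 \right)} G{\left(m{\left(5 \right)} \right)} = 2 \left(-5\right) \left(-8 - 5\right) \left(-2 + \frac{5}{4} \cdot 5\right) = 2 \left(-5\right) \left(-13\right) \left(-2 + \frac{25}{4}\right) = 130 \cdot \frac{17}{4} = \frac{1105}{2}$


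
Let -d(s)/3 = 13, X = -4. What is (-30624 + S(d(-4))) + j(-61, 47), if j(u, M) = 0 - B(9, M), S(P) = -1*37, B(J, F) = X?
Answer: -30657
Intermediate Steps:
d(s) = -39 (d(s) = -3*13 = -39)
B(J, F) = -4
S(P) = -37
j(u, M) = 4 (j(u, M) = 0 - 1*(-4) = 0 + 4 = 4)
(-30624 + S(d(-4))) + j(-61, 47) = (-30624 - 37) + 4 = -30661 + 4 = -30657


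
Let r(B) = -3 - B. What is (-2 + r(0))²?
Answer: 25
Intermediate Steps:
(-2 + r(0))² = (-2 + (-3 - 1*0))² = (-2 + (-3 + 0))² = (-2 - 3)² = (-5)² = 25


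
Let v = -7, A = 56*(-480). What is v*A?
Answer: 188160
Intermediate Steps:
A = -26880
v*A = -7*(-26880) = 188160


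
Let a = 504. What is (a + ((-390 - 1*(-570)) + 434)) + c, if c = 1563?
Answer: 2681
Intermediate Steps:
(a + ((-390 - 1*(-570)) + 434)) + c = (504 + ((-390 - 1*(-570)) + 434)) + 1563 = (504 + ((-390 + 570) + 434)) + 1563 = (504 + (180 + 434)) + 1563 = (504 + 614) + 1563 = 1118 + 1563 = 2681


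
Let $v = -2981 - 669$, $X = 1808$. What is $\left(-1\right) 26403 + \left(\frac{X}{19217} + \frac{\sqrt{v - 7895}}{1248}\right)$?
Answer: $- \frac{507384643}{19217} + \frac{i \sqrt{11545}}{1248} \approx -26403.0 + 0.086096 i$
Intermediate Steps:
$v = -3650$ ($v = -2981 - 669 = -3650$)
$\left(-1\right) 26403 + \left(\frac{X}{19217} + \frac{\sqrt{v - 7895}}{1248}\right) = \left(-1\right) 26403 + \left(\frac{1808}{19217} + \frac{\sqrt{-3650 - 7895}}{1248}\right) = -26403 + \left(1808 \cdot \frac{1}{19217} + \sqrt{-11545} \cdot \frac{1}{1248}\right) = -26403 + \left(\frac{1808}{19217} + i \sqrt{11545} \cdot \frac{1}{1248}\right) = -26403 + \left(\frac{1808}{19217} + \frac{i \sqrt{11545}}{1248}\right) = - \frac{507384643}{19217} + \frac{i \sqrt{11545}}{1248}$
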